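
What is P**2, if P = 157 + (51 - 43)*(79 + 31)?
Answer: 1075369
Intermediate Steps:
P = 1037 (P = 157 + 8*110 = 157 + 880 = 1037)
P**2 = 1037**2 = 1075369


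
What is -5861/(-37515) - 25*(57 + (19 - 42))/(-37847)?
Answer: 253709017/1419830205 ≈ 0.17869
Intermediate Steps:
-5861/(-37515) - 25*(57 + (19 - 42))/(-37847) = -5861*(-1/37515) - 25*(57 - 23)*(-1/37847) = 5861/37515 - 25*34*(-1/37847) = 5861/37515 - 850*(-1/37847) = 5861/37515 + 850/37847 = 253709017/1419830205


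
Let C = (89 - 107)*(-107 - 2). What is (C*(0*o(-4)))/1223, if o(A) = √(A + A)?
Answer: 0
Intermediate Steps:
C = 1962 (C = -18*(-109) = 1962)
o(A) = √2*√A (o(A) = √(2*A) = √2*√A)
(C*(0*o(-4)))/1223 = (1962*(0*(√2*√(-4))))/1223 = (1962*(0*(√2*(2*I))))*(1/1223) = (1962*(0*(2*I*√2)))*(1/1223) = (1962*0)*(1/1223) = 0*(1/1223) = 0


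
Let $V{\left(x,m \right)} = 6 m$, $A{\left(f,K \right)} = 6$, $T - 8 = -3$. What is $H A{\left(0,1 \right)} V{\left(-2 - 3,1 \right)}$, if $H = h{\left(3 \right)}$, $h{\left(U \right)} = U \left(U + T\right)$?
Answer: $864$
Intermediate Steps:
$T = 5$ ($T = 8 - 3 = 5$)
$h{\left(U \right)} = U \left(5 + U\right)$ ($h{\left(U \right)} = U \left(U + 5\right) = U \left(5 + U\right)$)
$H = 24$ ($H = 3 \left(5 + 3\right) = 3 \cdot 8 = 24$)
$H A{\left(0,1 \right)} V{\left(-2 - 3,1 \right)} = 24 \cdot 6 \cdot 6 \cdot 1 = 144 \cdot 6 = 864$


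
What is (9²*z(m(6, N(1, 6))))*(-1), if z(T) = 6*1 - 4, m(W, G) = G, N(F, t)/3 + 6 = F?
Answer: -162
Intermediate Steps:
N(F, t) = -18 + 3*F
z(T) = 2 (z(T) = 6 - 4 = 2)
(9²*z(m(6, N(1, 6))))*(-1) = (9²*2)*(-1) = (81*2)*(-1) = 162*(-1) = -162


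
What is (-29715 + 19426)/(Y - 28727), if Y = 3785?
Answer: 10289/24942 ≈ 0.41252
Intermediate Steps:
(-29715 + 19426)/(Y - 28727) = (-29715 + 19426)/(3785 - 28727) = -10289/(-24942) = -10289*(-1/24942) = 10289/24942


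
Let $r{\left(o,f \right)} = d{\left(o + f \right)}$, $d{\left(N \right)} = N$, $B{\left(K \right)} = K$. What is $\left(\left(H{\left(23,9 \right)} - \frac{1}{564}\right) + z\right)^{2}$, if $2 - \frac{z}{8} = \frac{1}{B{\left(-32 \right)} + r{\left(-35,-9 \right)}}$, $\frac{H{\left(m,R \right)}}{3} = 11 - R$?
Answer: $\frac{56103133321}{114832656} \approx 488.56$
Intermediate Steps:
$H{\left(m,R \right)} = 33 - 3 R$ ($H{\left(m,R \right)} = 3 \left(11 - R\right) = 33 - 3 R$)
$r{\left(o,f \right)} = f + o$ ($r{\left(o,f \right)} = o + f = f + o$)
$z = \frac{306}{19}$ ($z = 16 - \frac{8}{-32 - 44} = 16 - \frac{8}{-76} = 16 - - \frac{2}{19} = 16 + \frac{2}{19} = \frac{306}{19} \approx 16.105$)
$\left(\left(H{\left(23,9 \right)} - \frac{1}{564}\right) + z\right)^{2} = \left(\left(\left(33 - 27\right) - \frac{1}{564}\right) + \frac{306}{19}\right)^{2} = \left(\left(6 - \frac{1}{564}\right) + \frac{306}{19}\right)^{2} = \left(\frac{3383}{564} + \frac{306}{19}\right)^{2} = \left(\frac{236861}{10716}\right)^{2} = \frac{56103133321}{114832656}$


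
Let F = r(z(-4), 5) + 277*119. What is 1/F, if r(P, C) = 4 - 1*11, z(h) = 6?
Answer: 1/32956 ≈ 3.0343e-5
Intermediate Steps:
r(P, C) = -7 (r(P, C) = 4 - 11 = -7)
F = 32956 (F = -7 + 277*119 = -7 + 32963 = 32956)
1/F = 1/32956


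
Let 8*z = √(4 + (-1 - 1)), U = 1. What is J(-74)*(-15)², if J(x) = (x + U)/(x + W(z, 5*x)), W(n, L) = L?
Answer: 5475/148 ≈ 36.993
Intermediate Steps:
z = √2/8 (z = √(4 + (-1 - 1))/8 = √(4 - 2)/8 = √2/8 ≈ 0.17678)
J(x) = (1 + x)/(6*x) (J(x) = (x + 1)/(x + 5*x) = (1 + x)/((6*x)) = (1 + x)*(1/(6*x)) = (1 + x)/(6*x))
J(-74)*(-15)² = ((⅙)*(1 - 74)/(-74))*(-15)² = ((⅙)*(-1/74)*(-73))*225 = (73/444)*225 = 5475/148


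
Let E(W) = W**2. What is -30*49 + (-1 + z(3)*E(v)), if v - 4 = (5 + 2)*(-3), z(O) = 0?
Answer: -1471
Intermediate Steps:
v = -17 (v = 4 + (5 + 2)*(-3) = 4 + 7*(-3) = 4 - 21 = -17)
-30*49 + (-1 + z(3)*E(v)) = -30*49 + (-1 + 0*(-17)**2) = -1470 + (-1 + 0*289) = -1470 + (-1 + 0) = -1470 - 1 = -1471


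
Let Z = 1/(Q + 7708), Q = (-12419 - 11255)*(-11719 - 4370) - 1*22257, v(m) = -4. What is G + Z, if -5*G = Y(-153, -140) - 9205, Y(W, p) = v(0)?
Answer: 3507491108338/1904382185 ≈ 1841.8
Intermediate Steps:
Y(W, p) = -4
Q = 380868729 (Q = -23674*(-16089) - 22257 = 380890986 - 22257 = 380868729)
G = 9209/5 (G = -(-4 - 9205)/5 = -⅕*(-9209) = 9209/5 ≈ 1841.8)
Z = 1/380876437 (Z = 1/(380868729 + 7708) = 1/380876437 ≈ 2.6255e-9)
G + Z = 9209/5 + 1/380876437 = 3507491108338/1904382185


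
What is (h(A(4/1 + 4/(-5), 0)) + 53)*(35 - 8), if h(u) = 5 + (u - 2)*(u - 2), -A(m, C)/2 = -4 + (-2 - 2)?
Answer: 6858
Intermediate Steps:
A(m, C) = 16 (A(m, C) = -2*(-4 + (-2 - 2)) = -2*(-4 - 4) = -2*(-8) = 16)
h(u) = 5 + (-2 + u)**2 (h(u) = 5 + (-2 + u)*(-2 + u) = 5 + (-2 + u)**2)
(h(A(4/1 + 4/(-5), 0)) + 53)*(35 - 8) = ((5 + (-2 + 16)**2) + 53)*(35 - 8) = ((5 + 14**2) + 53)*27 = ((5 + 196) + 53)*27 = (201 + 53)*27 = 254*27 = 6858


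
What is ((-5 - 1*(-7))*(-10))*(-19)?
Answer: 380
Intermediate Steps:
((-5 - 1*(-7))*(-10))*(-19) = ((-5 + 7)*(-10))*(-19) = (2*(-10))*(-19) = -20*(-19) = 380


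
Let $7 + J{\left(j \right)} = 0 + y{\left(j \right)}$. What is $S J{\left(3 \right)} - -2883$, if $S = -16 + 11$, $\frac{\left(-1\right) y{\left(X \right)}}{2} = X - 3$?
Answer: $2918$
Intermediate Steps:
$y{\left(X \right)} = 6 - 2 X$ ($y{\left(X \right)} = - 2 \left(X - 3\right) = - 2 \left(-3 + X\right) = 6 - 2 X$)
$J{\left(j \right)} = -1 - 2 j$ ($J{\left(j \right)} = -7 + \left(0 - \left(-6 + 2 j\right)\right) = -7 - \left(-6 + 2 j\right) = -1 - 2 j$)
$S = -5$
$S J{\left(3 \right)} - -2883 = - 5 \left(-1 - 6\right) - -2883 = - 5 \left(-1 - 6\right) + 2883 = \left(-5\right) \left(-7\right) + 2883 = 35 + 2883 = 2918$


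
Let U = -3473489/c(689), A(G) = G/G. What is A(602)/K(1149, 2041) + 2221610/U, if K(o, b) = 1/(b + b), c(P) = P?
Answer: 12648092808/3473489 ≈ 3641.3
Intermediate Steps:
K(o, b) = 1/(2*b)
A(G) = 1
U = -3473489/689 ≈ -5041.4
A(602)/K(1149, 2041) + 2221610/U = 1/((½)/2041) + 2221610/(-3473489/689) = 1/((½)*(1/2041)) + 2221610*(-689/3473489) = 1/(1/4082) - 1530689290/3473489 = 1*4082 - 1530689290/3473489 = 4082 - 1530689290/3473489 = 12648092808/3473489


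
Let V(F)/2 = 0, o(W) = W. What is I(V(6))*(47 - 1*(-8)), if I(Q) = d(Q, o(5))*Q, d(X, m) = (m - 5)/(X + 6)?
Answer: 0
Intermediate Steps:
V(F) = 0 (V(F) = 2*0 = 0)
d(X, m) = (-5 + m)/(6 + X)
I(Q) = 0 (I(Q) = ((-5 + 5)/(6 + Q))*Q = (0/(6 + Q))*Q = 0*Q = 0)
I(V(6))*(47 - 1*(-8)) = 0*(47 - 1*(-8)) = 0*(47 + 8) = 0*55 = 0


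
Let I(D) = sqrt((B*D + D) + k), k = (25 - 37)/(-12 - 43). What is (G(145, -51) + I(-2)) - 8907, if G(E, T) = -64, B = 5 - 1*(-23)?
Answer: -8971 + I*sqrt(174790)/55 ≈ -8971.0 + 7.6014*I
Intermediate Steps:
B = 28 (B = 5 + 23 = 28)
k = 12/55 (k = -12/(-55) = -12*(-1/55) = 12/55 ≈ 0.21818)
I(D) = sqrt(12/55 + 29*D) (I(D) = sqrt((28*D + D) + 12/55) = sqrt(29*D + 12/55) = sqrt(12/55 + 29*D))
(G(145, -51) + I(-2)) - 8907 = (-64 + sqrt(660 + 87725*(-2))/55) - 8907 = (-64 + sqrt(660 - 175450)/55) - 8907 = (-64 + sqrt(-174790)/55) - 8907 = (-64 + (I*sqrt(174790))/55) - 8907 = (-64 + I*sqrt(174790)/55) - 8907 = -8971 + I*sqrt(174790)/55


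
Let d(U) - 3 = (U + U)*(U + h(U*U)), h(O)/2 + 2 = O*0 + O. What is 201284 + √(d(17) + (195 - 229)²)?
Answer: 201284 + √21253 ≈ 2.0143e+5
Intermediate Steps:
h(O) = -4 + 2*O (h(O) = -4 + 2*(O*0 + O) = -4 + 2*(0 + O) = -4 + 2*O)
d(U) = 3 + 2*U*(-4 + U + 2*U²) (d(U) = 3 + (U + U)*(U + (-4 + 2*(U*U))) = 3 + (2*U)*(U + (-4 + 2*U²)) = 3 + (2*U)*(-4 + U + 2*U²) = 3 + 2*U*(-4 + U + 2*U²))
201284 + √(d(17) + (195 - 229)²) = 201284 + √((3 + 2*17² + 4*17*(-2 + 17²)) + (195 - 229)²) = 201284 + √((3 + 2*289 + 4*17*(-2 + 289)) + (-34)²) = 201284 + √((3 + 578 + 4*17*287) + 1156) = 201284 + √((3 + 578 + 19516) + 1156) = 201284 + √(20097 + 1156) = 201284 + √21253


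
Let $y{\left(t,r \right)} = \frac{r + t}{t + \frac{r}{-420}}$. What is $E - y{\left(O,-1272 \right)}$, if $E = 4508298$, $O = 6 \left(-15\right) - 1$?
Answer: $\frac{13881001837}{3079} \approx 4.5083 \cdot 10^{6}$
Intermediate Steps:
$O = -91$ ($O = -90 - 1 = -91$)
$y{\left(t,r \right)} = \frac{r + t}{t - \frac{r}{420}}$ ($y{\left(t,r \right)} = \frac{r + t}{t + r \left(- \frac{1}{420}\right)} = \frac{r + t}{t - \frac{r}{420}}$)
$E - y{\left(O,-1272 \right)} = 4508298 - \frac{420 \left(\left(-1\right) \left(-1272\right) - -91\right)}{-1272 - -38220} = 4508298 - \frac{420 \left(1272 + 91\right)}{-1272 + 38220} = 4508298 - 420 \cdot \frac{1}{36948} \cdot 1363 = 4508298 - \frac{47705}{3079} = \frac{13881001837}{3079}$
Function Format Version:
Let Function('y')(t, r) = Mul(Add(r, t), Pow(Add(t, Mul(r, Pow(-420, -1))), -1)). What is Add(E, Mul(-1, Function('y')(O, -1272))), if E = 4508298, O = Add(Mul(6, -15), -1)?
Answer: Rational(13881001837, 3079) ≈ 4.5083e+6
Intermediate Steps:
O = -91 (O = Add(-90, -1) = -91)
Function('y')(t, r) = Mul(Pow(Add(t, Mul(Rational(-1, 420), r)), -1), Add(r, t)) (Function('y')(t, r) = Mul(Add(r, t), Pow(Add(t, Mul(r, Rational(-1, 420))), -1)) = Mul(Add(r, t), Pow(Add(t, Mul(Rational(-1, 420), r)), -1)) = Mul(Pow(Add(t, Mul(Rational(-1, 420), r)), -1), Add(r, t)))
Add(E, Mul(-1, Function('y')(O, -1272))) = Add(4508298, Mul(-1, Mul(420, Pow(Add(-1272, Mul(-420, -91)), -1), Add(Mul(-1, -1272), Mul(-1, -91))))) = Add(4508298, Mul(-1, Mul(420, Pow(Add(-1272, 38220), -1), Add(1272, 91)))) = Add(4508298, Mul(-1, Mul(420, Pow(36948, -1), 1363))) = Add(4508298, Mul(-1, Mul(420, Rational(1, 36948), 1363))) = Add(4508298, Mul(-1, Rational(47705, 3079))) = Add(4508298, Rational(-47705, 3079)) = Rational(13881001837, 3079)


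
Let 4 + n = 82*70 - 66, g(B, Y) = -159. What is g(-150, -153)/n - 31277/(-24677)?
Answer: 57805649/46639530 ≈ 1.2394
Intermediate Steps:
n = 5670 (n = -4 + (82*70 - 66) = -4 + (5740 - 66) = -4 + 5674 = 5670)
g(-150, -153)/n - 31277/(-24677) = -159/5670 - 31277/(-24677) = -159*1/5670 - 31277*(-1/24677) = -53/1890 + 31277/24677 = 57805649/46639530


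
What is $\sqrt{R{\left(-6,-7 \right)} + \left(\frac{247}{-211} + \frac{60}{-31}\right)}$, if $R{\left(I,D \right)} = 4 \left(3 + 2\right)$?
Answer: $\frac{\sqrt{722800123}}{6541} \approx 4.1102$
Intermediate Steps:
$R{\left(I,D \right)} = 20$ ($R{\left(I,D \right)} = 4 \cdot 5 = 20$)
$\sqrt{R{\left(-6,-7 \right)} + \left(\frac{247}{-211} + \frac{60}{-31}\right)} = \sqrt{20 + \left(\frac{247}{-211} + \frac{60}{-31}\right)} = \sqrt{20 + \left(247 \left(- \frac{1}{211}\right) + 60 \left(- \frac{1}{31}\right)\right)} = \sqrt{20 - \frac{20317}{6541}} = \sqrt{\frac{110503}{6541}} = \frac{\sqrt{722800123}}{6541}$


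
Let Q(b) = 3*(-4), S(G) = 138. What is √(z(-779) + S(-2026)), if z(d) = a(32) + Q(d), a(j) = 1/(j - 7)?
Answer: √3151/5 ≈ 11.227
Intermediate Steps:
Q(b) = -12
a(j) = 1/(-7 + j)
z(d) = -299/25 (z(d) = 1/(-7 + 32) - 12 = 1/25 - 12 = -299/25)
√(z(-779) + S(-2026)) = √(-299/25 + 138) = √(3151/25) = √3151/5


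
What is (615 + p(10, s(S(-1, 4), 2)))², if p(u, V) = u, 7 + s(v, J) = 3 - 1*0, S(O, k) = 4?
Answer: 390625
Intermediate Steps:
s(v, J) = -4 (s(v, J) = -7 + (3 - 1*0) = -7 + (3 + 0) = -7 + 3 = -4)
(615 + p(10, s(S(-1, 4), 2)))² = (615 + 10)² = 625² = 390625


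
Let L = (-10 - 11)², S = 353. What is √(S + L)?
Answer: √794 ≈ 28.178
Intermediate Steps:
L = 441 (L = (-21)² = 441)
√(S + L) = √(353 + 441) = √794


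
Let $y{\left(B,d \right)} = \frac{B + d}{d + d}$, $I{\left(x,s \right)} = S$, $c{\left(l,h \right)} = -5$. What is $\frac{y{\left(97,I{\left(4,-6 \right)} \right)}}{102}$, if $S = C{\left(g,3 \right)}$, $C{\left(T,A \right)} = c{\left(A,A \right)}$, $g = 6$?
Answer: $- \frac{23}{255} \approx -0.090196$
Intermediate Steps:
$C{\left(T,A \right)} = -5$
$S = -5$
$I{\left(x,s \right)} = -5$
$y{\left(B,d \right)} = \frac{B + d}{2 d}$
$\frac{y{\left(97,I{\left(4,-6 \right)} \right)}}{102} = \frac{\frac{1}{2} \frac{1}{-5} \left(97 - 5\right)}{102} = \frac{1}{2} \left(- \frac{1}{5}\right) 92 \cdot \frac{1}{102} = \left(- \frac{46}{5}\right) \frac{1}{102} = - \frac{23}{255}$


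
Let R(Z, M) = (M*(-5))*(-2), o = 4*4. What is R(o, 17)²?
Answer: 28900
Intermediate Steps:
o = 16
R(Z, M) = 10*M (R(Z, M) = -5*M*(-2) = 10*M)
R(o, 17)² = (10*17)² = 170² = 28900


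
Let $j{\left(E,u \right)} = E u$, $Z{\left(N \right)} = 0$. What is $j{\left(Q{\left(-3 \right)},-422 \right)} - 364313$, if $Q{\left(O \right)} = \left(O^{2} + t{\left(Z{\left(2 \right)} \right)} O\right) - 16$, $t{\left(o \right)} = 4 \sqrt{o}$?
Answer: $-361359$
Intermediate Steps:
$Q{\left(O \right)} = -16 + O^{2}$ ($Q{\left(O \right)} = \left(O^{2} + 4 \sqrt{0} O\right) - 16 = \left(O^{2} + 4 \cdot 0 O\right) - 16 = \left(O^{2} + 0 O\right) - 16 = \left(O^{2} + 0\right) - 16 = O^{2} - 16 = -16 + O^{2}$)
$j{\left(Q{\left(-3 \right)},-422 \right)} - 364313 = \left(-16 + \left(-3\right)^{2}\right) \left(-422\right) - 364313 = \left(-16 + 9\right) \left(-422\right) - 364313 = \left(-7\right) \left(-422\right) - 364313 = 2954 - 364313 = -361359$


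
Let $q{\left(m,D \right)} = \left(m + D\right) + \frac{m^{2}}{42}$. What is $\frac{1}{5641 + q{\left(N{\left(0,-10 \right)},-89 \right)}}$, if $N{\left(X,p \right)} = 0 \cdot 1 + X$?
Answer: $\frac{1}{5552} \approx 0.00018012$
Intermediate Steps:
$N{\left(X,p \right)} = X$ ($N{\left(X,p \right)} = 0 + X = X$)
$q{\left(m,D \right)} = D + m + \frac{m^{2}}{42}$ ($q{\left(m,D \right)} = \left(D + m\right) + m^{2} \cdot \frac{1}{42} = \left(D + m\right) + \frac{m^{2}}{42} = D + m + \frac{m^{2}}{42}$)
$\frac{1}{5641 + q{\left(N{\left(0,-10 \right)},-89 \right)}} = \frac{1}{5641 + \left(-89 + 0 + \frac{0^{2}}{42}\right)} = \frac{1}{5641 + \left(-89 + 0 + \frac{1}{42} \cdot 0\right)} = \frac{1}{5641 + \left(-89 + 0 + 0\right)} = \frac{1}{5641 - 89} = \frac{1}{5552}$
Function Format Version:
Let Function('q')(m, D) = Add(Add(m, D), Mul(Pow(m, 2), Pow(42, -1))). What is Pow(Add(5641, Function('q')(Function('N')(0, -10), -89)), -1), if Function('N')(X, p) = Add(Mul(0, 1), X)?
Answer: Rational(1, 5552) ≈ 0.00018012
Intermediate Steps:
Function('N')(X, p) = X (Function('N')(X, p) = Add(0, X) = X)
Function('q')(m, D) = Add(D, m, Mul(Rational(1, 42), Pow(m, 2))) (Function('q')(m, D) = Add(Add(D, m), Mul(Pow(m, 2), Rational(1, 42))) = Add(Add(D, m), Mul(Rational(1, 42), Pow(m, 2))) = Add(D, m, Mul(Rational(1, 42), Pow(m, 2))))
Pow(Add(5641, Function('q')(Function('N')(0, -10), -89)), -1) = Pow(Add(5641, Add(-89, 0, Mul(Rational(1, 42), Pow(0, 2)))), -1) = Pow(Add(5641, Add(-89, 0, Mul(Rational(1, 42), 0))), -1) = Pow(Add(5641, Add(-89, 0, 0)), -1) = Pow(Add(5641, -89), -1) = Pow(5552, -1) = Rational(1, 5552)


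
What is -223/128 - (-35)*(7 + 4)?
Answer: 49057/128 ≈ 383.26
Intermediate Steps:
-223/128 - (-35)*(7 + 4) = -223*1/128 - (-35)*11 = -223/128 - 5*(-77) = -223/128 + 385 = 49057/128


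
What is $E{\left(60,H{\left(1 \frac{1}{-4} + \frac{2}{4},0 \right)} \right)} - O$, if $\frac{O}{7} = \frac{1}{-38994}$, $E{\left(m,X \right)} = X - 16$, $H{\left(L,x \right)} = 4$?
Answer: $- \frac{467921}{38994} \approx -12.0$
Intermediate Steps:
$E{\left(m,X \right)} = -16 + X$
$O = - \frac{7}{38994}$ ($O = \frac{7}{-38994} = 7 \left(- \frac{1}{38994}\right) = - \frac{7}{38994} \approx -0.00017951$)
$E{\left(60,H{\left(1 \frac{1}{-4} + \frac{2}{4},0 \right)} \right)} - O = \left(-16 + 4\right) - - \frac{7}{38994} = -12 + \frac{7}{38994} = - \frac{467921}{38994}$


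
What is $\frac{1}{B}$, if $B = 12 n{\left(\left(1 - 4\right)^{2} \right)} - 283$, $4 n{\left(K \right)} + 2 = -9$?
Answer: $- \frac{1}{316} \approx -0.0031646$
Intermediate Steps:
$n{\left(K \right)} = - \frac{11}{4}$ ($n{\left(K \right)} = - \frac{1}{2} + \frac{1}{4} \left(-9\right) = - \frac{1}{2} - \frac{9}{4} = - \frac{11}{4}$)
$B = -316$ ($B = 12 \left(- \frac{11}{4}\right) - 283 = -33 - 283 = -316$)
$\frac{1}{B} = \frac{1}{-316} = - \frac{1}{316}$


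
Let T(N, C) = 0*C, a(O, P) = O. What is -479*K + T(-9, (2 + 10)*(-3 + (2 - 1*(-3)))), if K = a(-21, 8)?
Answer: 10059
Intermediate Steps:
T(N, C) = 0
K = -21
-479*K + T(-9, (2 + 10)*(-3 + (2 - 1*(-3)))) = -479*(-21) + 0 = 10059 + 0 = 10059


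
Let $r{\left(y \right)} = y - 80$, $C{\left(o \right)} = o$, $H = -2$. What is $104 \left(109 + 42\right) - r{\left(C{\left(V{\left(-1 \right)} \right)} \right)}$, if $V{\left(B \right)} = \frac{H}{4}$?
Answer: $\frac{31569}{2} \approx 15785.0$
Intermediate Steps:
$V{\left(B \right)} = - \frac{1}{2}$ ($V{\left(B \right)} = - \frac{2}{4} = \left(-2\right) \frac{1}{4} = - \frac{1}{2}$)
$r{\left(y \right)} = -80 + y$
$104 \left(109 + 42\right) - r{\left(C{\left(V{\left(-1 \right)} \right)} \right)} = 104 \left(109 + 42\right) - \left(-80 - \frac{1}{2}\right) = 104 \cdot 151 - - \frac{161}{2} = 15704 + \frac{161}{2} = \frac{31569}{2}$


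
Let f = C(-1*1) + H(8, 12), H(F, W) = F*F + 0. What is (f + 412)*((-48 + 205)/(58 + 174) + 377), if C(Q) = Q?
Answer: 41619975/232 ≈ 1.7940e+5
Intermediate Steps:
H(F, W) = F**2 (H(F, W) = F**2 + 0 = F**2)
f = 63 (f = -1*1 + 8**2 = -1 + 64 = 63)
(f + 412)*((-48 + 205)/(58 + 174) + 377) = (63 + 412)*((-48 + 205)/(58 + 174) + 377) = 475*(157/232 + 377) = 475*(87621/232) = 41619975/232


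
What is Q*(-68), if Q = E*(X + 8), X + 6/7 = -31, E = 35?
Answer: 56780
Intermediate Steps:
X = -223/7 (X = -6/7 - 31 = -223/7 ≈ -31.857)
Q = -835 (Q = 35*(-223/7 + 8) = 35*(-167/7) = -835)
Q*(-68) = -835*(-68) = 56780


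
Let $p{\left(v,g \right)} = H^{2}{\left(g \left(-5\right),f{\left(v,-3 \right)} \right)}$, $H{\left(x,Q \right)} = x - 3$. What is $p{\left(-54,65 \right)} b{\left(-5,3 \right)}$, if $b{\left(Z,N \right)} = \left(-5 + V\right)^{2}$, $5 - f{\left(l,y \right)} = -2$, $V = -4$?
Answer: $8714304$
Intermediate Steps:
$f{\left(l,y \right)} = 7$ ($f{\left(l,y \right)} = 5 - -2 = 5 + 2 = 7$)
$H{\left(x,Q \right)} = -3 + x$
$b{\left(Z,N \right)} = 81$ ($b{\left(Z,N \right)} = \left(-5 - 4\right)^{2} = \left(-9\right)^{2} = 81$)
$p{\left(v,g \right)} = \left(-3 - 5 g\right)^{2}$ ($p{\left(v,g \right)} = \left(-3 + g \left(-5\right)\right)^{2} = \left(-3 - 5 g\right)^{2}$)
$p{\left(-54,65 \right)} b{\left(-5,3 \right)} = \left(3 + 5 \cdot 65\right)^{2} \cdot 81 = \left(3 + 325\right)^{2} \cdot 81 = 328^{2} \cdot 81 = 107584 \cdot 81 = 8714304$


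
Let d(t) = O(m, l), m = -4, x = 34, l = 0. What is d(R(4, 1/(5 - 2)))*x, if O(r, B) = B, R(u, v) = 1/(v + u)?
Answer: 0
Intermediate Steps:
R(u, v) = 1/(u + v)
d(t) = 0
d(R(4, 1/(5 - 2)))*x = 0*34 = 0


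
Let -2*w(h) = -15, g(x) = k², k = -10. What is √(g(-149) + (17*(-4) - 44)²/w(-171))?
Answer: 34*√345/15 ≈ 42.101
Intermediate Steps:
g(x) = 100 (g(x) = (-10)² = 100)
w(h) = 15/2 (w(h) = -½*(-15) = 15/2)
√(g(-149) + (17*(-4) - 44)²/w(-171)) = √(100 + (17*(-4) - 44)²/(15/2)) = √(100 + (-68 - 44)²*(2/15)) = √(100 + (-112)²*(2/15)) = √(100 + 12544*(2/15)) = √(100 + 25088/15) = √(26588/15) = 34*√345/15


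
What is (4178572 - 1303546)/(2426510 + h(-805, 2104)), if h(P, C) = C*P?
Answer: 11319/2885 ≈ 3.9234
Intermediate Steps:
(4178572 - 1303546)/(2426510 + h(-805, 2104)) = (4178572 - 1303546)/(2426510 + 2104*(-805)) = 2875026/(2426510 - 1693720) = 2875026/732790 = 2875026*(1/732790) = 11319/2885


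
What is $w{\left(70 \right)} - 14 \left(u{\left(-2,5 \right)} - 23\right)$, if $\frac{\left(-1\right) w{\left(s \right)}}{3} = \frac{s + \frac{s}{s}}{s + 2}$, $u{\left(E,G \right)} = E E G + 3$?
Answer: $- \frac{71}{24} \approx -2.9583$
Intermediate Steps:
$u{\left(E,G \right)} = 3 + G E^{2}$ ($u{\left(E,G \right)} = E^{2} G + 3 = G E^{2} + 3 = 3 + G E^{2}$)
$w{\left(s \right)} = - \frac{3 \left(1 + s\right)}{2 + s}$ ($w{\left(s \right)} = - 3 \frac{s + \frac{s}{s}}{s + 2} = - 3 \frac{s + 1}{2 + s} = - 3 \frac{1 + s}{2 + s} = - \frac{3 \left(1 + s\right)}{2 + s}$)
$w{\left(70 \right)} - 14 \left(u{\left(-2,5 \right)} - 23\right) = \frac{3 \left(-1 - 70\right)}{2 + 70} - 14 \left(\left(3 + 5 \left(-2\right)^{2}\right) - 23\right) = \frac{3 \left(-1 - 70\right)}{72} - 14 \left(\left(3 + 5 \cdot 4\right) - 23\right) = 3 \cdot \frac{1}{72} \left(-71\right) - 14 \left(\left(3 + 20\right) - 23\right) = - \frac{71}{24} - 14 \left(23 - 23\right) = - \frac{71}{24} - 0 = - \frac{71}{24} + 0 = - \frac{71}{24}$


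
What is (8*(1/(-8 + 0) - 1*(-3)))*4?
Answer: 92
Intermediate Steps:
(8*(1/(-8 + 0) - 1*(-3)))*4 = (8*(1/(-8) + 3))*4 = (8*(-⅛ + 3))*4 = (8*(23/8))*4 = 23*4 = 92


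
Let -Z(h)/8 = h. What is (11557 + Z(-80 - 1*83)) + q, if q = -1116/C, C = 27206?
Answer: 174947625/13603 ≈ 12861.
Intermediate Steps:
Z(h) = -8*h
q = -558/13603 (q = -1116/27206 = -1116*1/27206 = -558/13603 ≈ -0.041020)
(11557 + Z(-80 - 1*83)) + q = (11557 - 8*(-80 - 1*83)) - 558/13603 = (11557 - 8*(-80 - 83)) - 558/13603 = (11557 - 8*(-163)) - 558/13603 = (11557 + 1304) - 558/13603 = 12861 - 558/13603 = 174947625/13603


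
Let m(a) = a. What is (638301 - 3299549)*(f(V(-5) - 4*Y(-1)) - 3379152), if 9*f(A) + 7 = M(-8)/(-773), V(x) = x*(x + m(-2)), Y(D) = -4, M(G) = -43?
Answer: 62562656052878336/6957 ≈ 8.9928e+12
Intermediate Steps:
V(x) = x*(-2 + x) (V(x) = x*(x - 2) = x*(-2 + x))
f(A) = -5368/6957 (f(A) = -7/9 + (-43/(-773))/9 = -7/9 + (-43*(-1/773))/9 = -7/9 + (⅑)*(43/773) = -7/9 + 43/6957 = -5368/6957)
(638301 - 3299549)*(f(V(-5) - 4*Y(-1)) - 3379152) = (638301 - 3299549)*(-5368/6957 - 3379152) = -2661248*(-23508765832/6957) = 62562656052878336/6957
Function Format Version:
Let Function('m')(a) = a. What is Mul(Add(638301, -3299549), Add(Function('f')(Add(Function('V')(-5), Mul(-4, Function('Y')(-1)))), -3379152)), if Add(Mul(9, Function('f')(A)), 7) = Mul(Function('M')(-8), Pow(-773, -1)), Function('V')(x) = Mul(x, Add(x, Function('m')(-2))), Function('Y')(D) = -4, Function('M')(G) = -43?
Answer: Rational(62562656052878336, 6957) ≈ 8.9928e+12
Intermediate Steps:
Function('V')(x) = Mul(x, Add(-2, x)) (Function('V')(x) = Mul(x, Add(x, -2)) = Mul(x, Add(-2, x)))
Function('f')(A) = Rational(-5368, 6957) (Function('f')(A) = Add(Rational(-7, 9), Mul(Rational(1, 9), Mul(-43, Pow(-773, -1)))) = Add(Rational(-7, 9), Mul(Rational(1, 9), Mul(-43, Rational(-1, 773)))) = Add(Rational(-7, 9), Mul(Rational(1, 9), Rational(43, 773))) = Add(Rational(-7, 9), Rational(43, 6957)) = Rational(-5368, 6957))
Mul(Add(638301, -3299549), Add(Function('f')(Add(Function('V')(-5), Mul(-4, Function('Y')(-1)))), -3379152)) = Mul(Add(638301, -3299549), Add(Rational(-5368, 6957), -3379152)) = Mul(-2661248, Rational(-23508765832, 6957)) = Rational(62562656052878336, 6957)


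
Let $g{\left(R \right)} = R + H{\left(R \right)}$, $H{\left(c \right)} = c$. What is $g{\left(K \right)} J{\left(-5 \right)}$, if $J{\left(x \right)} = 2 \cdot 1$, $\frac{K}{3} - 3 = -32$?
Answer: $-348$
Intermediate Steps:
$K = -87$ ($K = 9 + 3 \left(-32\right) = 9 - 96 = -87$)
$J{\left(x \right)} = 2$
$g{\left(R \right)} = 2 R$ ($g{\left(R \right)} = R + R = 2 R$)
$g{\left(K \right)} J{\left(-5 \right)} = 2 \left(-87\right) 2 = \left(-174\right) 2 = -348$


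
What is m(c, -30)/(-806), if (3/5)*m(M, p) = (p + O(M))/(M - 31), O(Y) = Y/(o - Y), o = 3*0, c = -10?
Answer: -5/3198 ≈ -0.0015635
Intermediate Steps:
o = 0
O(Y) = -1 (O(Y) = Y/(0 - Y) = Y/((-Y)) = Y*(-1/Y) = -1)
m(M, p) = 5*(-1 + p)/(3*(-31 + M)) (m(M, p) = 5*((p - 1)/(M - 31))/3 = 5*((-1 + p)/(-31 + M))/3 = 5*(-1 + p)/(3*(-31 + M)))
m(c, -30)/(-806) = (5*(-1 - 30)/(3*(-31 - 10)))/(-806) = ((5/3)*(-31)/(-41))*(-1/806) = ((5/3)*(-1/41)*(-31))*(-1/806) = (155/123)*(-1/806) = -5/3198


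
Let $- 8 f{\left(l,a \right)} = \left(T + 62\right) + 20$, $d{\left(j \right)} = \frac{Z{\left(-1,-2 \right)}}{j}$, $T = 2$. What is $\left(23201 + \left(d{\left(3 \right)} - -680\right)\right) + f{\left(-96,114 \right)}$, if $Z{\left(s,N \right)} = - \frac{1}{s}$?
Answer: $\frac{143225}{6} \approx 23871.0$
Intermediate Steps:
$d{\left(j \right)} = \frac{1}{j}$ ($d{\left(j \right)} = \frac{\left(-1\right) \frac{1}{-1}}{j} = \frac{\left(-1\right) \left(-1\right)}{j} = 1 \frac{1}{j} = \frac{1}{j}$)
$f{\left(l,a \right)} = - \frac{21}{2}$ ($f{\left(l,a \right)} = - \frac{\left(2 + 62\right) + 20}{8} = - \frac{64 + 20}{8} = \left(- \frac{1}{8}\right) 84 = - \frac{21}{2}$)
$\left(23201 + \left(d{\left(3 \right)} - -680\right)\right) + f{\left(-96,114 \right)} = \left(23201 + \left(\frac{1}{3} - -680\right)\right) - \frac{21}{2} = \left(23201 + \left(\frac{1}{3} + 680\right)\right) - \frac{21}{2} = \left(23201 + \frac{2041}{3}\right) - \frac{21}{2} = \frac{71644}{3} - \frac{21}{2} = \frac{143225}{6}$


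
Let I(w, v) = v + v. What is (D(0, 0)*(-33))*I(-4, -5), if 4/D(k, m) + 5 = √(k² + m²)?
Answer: -264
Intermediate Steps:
I(w, v) = 2*v
D(k, m) = 4/(-5 + √(k² + m²))
(D(0, 0)*(-33))*I(-4, -5) = ((4/(-5 + √(0² + 0²)))*(-33))*(2*(-5)) = ((4/(-5 + √(0 + 0)))*(-33))*(-10) = ((4/(-5 + √0))*(-33))*(-10) = ((4/(-5 + 0))*(-33))*(-10) = ((4/(-5))*(-33))*(-10) = ((4*(-⅕))*(-33))*(-10) = -⅘*(-33)*(-10) = (132/5)*(-10) = -264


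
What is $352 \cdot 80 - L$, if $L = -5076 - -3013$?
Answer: $30223$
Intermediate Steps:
$L = -2063$ ($L = -5076 + 3013 = -2063$)
$352 \cdot 80 - L = 352 \cdot 80 - -2063 = 28160 + 2063 = 30223$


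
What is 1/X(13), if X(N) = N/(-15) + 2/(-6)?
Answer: -5/6 ≈ -0.83333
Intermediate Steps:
X(N) = -1/3 - N/15 (X(N) = N*(-1/15) + 2*(-1/6) = -N/15 - 1/3 = -1/3 - N/15)
1/X(13) = 1/(-1/3 - 1/15*13) = 1/(-1/3 - 13/15) = 1/(-6/5) = -5/6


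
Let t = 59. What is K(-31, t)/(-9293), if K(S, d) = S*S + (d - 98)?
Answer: -922/9293 ≈ -0.099214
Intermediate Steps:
K(S, d) = -98 + d + S² (K(S, d) = S² + (-98 + d) = -98 + d + S²)
K(-31, t)/(-9293) = (-98 + 59 + (-31)²)/(-9293) = (-98 + 59 + 961)*(-1/9293) = 922*(-1/9293) = -922/9293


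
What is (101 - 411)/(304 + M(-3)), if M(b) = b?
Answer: -310/301 ≈ -1.0299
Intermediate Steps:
(101 - 411)/(304 + M(-3)) = (101 - 411)/(304 - 3) = -310/301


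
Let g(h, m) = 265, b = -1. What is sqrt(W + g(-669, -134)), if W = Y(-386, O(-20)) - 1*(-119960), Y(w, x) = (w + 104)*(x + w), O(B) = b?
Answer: sqrt(229359) ≈ 478.91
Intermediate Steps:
O(B) = -1
Y(w, x) = (104 + w)*(w + x)
W = 229094 (W = ((-386)**2 + 104*(-386) + 104*(-1) - 386*(-1)) - 1*(-119960) = (148996 - 40144 - 104 + 386) + 119960 = 109134 + 119960 = 229094)
sqrt(W + g(-669, -134)) = sqrt(229094 + 265) = sqrt(229359)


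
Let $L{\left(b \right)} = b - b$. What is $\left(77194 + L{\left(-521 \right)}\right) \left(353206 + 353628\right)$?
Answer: $54563343796$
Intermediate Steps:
$L{\left(b \right)} = 0$
$\left(77194 + L{\left(-521 \right)}\right) \left(353206 + 353628\right) = \left(77194 + 0\right) \left(353206 + 353628\right) = 77194 \cdot 706834 = 54563343796$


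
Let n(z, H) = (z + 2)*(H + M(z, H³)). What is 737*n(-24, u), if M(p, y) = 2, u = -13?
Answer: 178354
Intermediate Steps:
n(z, H) = (2 + H)*(2 + z) (n(z, H) = (z + 2)*(H + 2) = (2 + z)*(2 + H) = (2 + H)*(2 + z))
737*n(-24, u) = 737*(4 + 2*(-13) + 2*(-24) - 13*(-24)) = 737*(4 - 26 - 48 + 312) = 737*242 = 178354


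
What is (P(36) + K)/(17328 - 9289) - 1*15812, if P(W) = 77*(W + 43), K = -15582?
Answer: -127122167/8039 ≈ -15813.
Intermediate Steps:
P(W) = 3311 + 77*W (P(W) = 77*(43 + W) = 3311 + 77*W)
(P(36) + K)/(17328 - 9289) - 1*15812 = ((3311 + 77*36) - 15582)/(17328 - 9289) - 1*15812 = ((3311 + 2772) - 15582)/8039 - 15812 = (6083 - 15582)*(1/8039) - 15812 = -9499*1/8039 - 15812 = -9499/8039 - 15812 = -127122167/8039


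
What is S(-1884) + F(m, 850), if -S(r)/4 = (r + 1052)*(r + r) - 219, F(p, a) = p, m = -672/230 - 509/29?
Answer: -41817726659/3335 ≈ -1.2539e+7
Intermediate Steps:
m = -68279/3335 (m = -672*1/230 - 509*1/29 = -336/115 - 509/29 = -68279/3335 ≈ -20.473)
S(r) = 876 - 8*r*(1052 + r) (S(r) = -4*((r + 1052)*(r + r) - 219) = -4*((1052 + r)*(2*r) - 219) = -4*(2*r*(1052 + r) - 219) = -4*(-219 + 2*r*(1052 + r)) = 876 - 8*r*(1052 + r))
S(-1884) + F(m, 850) = (876 - 8416*(-1884) - 8*(-1884)**2) - 68279/3335 = (876 + 15855744 - 8*3549456) - 68279/3335 = (876 + 15855744 - 28395648) - 68279/3335 = -12539028 - 68279/3335 = -41817726659/3335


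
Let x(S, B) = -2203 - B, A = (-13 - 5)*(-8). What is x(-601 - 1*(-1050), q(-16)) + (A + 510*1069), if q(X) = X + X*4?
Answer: 543211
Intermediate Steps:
A = 144 (A = -18*(-8) = 144)
q(X) = 5*X (q(X) = X + 4*X = 5*X)
x(-601 - 1*(-1050), q(-16)) + (A + 510*1069) = (-2203 - 5*(-16)) + (144 + 510*1069) = (-2203 - 1*(-80)) + (144 + 545190) = (-2203 + 80) + 545334 = -2123 + 545334 = 543211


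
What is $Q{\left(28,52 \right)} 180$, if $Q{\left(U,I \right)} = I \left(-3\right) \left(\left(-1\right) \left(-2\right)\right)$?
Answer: $-56160$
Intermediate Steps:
$Q{\left(U,I \right)} = - 6 I$ ($Q{\left(U,I \right)} = - 3 I 2 = - 6 I$)
$Q{\left(28,52 \right)} 180 = \left(-6\right) 52 \cdot 180 = \left(-312\right) 180 = -56160$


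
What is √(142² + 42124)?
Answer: 4*√3893 ≈ 249.58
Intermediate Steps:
√(142² + 42124) = √(20164 + 42124) = √62288 = 4*√3893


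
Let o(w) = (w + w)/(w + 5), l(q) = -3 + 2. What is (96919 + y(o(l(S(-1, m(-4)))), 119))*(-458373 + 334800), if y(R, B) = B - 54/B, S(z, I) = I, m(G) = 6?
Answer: -83938544892/7 ≈ -1.1991e+10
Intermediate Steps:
l(q) = -1
o(w) = 2*w/(5 + w) (o(w) = (2*w)/(5 + w) = 2*w/(5 + w))
y(R, B) = B - 54/B
(96919 + y(o(l(S(-1, m(-4)))), 119))*(-458373 + 334800) = (96919 + (119 - 54/119))*(-458373 + 334800) = (96919 + (119 - 54*1/119))*(-123573) = (96919 + (119 - 54/119))*(-123573) = (96919 + 14107/119)*(-123573) = (11547468/119)*(-123573) = -83938544892/7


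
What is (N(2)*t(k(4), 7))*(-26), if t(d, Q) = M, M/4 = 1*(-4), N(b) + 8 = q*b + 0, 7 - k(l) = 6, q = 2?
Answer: -1664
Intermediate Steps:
k(l) = 1 (k(l) = 7 - 1*6 = 7 - 6 = 1)
N(b) = -8 + 2*b (N(b) = -8 + (2*b + 0) = -8 + 2*b)
M = -16 (M = 4*(1*(-4)) = 4*(-4) = -16)
t(d, Q) = -16
(N(2)*t(k(4), 7))*(-26) = ((-8 + 2*2)*(-16))*(-26) = ((-8 + 4)*(-16))*(-26) = -4*(-16)*(-26) = 64*(-26) = -1664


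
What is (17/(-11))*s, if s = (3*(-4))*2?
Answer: 408/11 ≈ 37.091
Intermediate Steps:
s = -24 (s = -12*2 = -24)
(17/(-11))*s = (17/(-11))*(-24) = -1/11*17*(-24) = -17/11*(-24) = 408/11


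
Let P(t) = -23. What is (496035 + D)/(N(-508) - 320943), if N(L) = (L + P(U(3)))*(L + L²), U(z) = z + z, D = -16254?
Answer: -159927/45694393 ≈ -0.0034999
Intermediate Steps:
U(z) = 2*z
N(L) = (-23 + L)*(L + L²) (N(L) = (L - 23)*(L + L²) = (-23 + L)*(L + L²))
(496035 + D)/(N(-508) - 320943) = (496035 - 16254)/(-508*(-23 + (-508)² - 22*(-508)) - 320943) = 479781/(-508*(-23 + 258064 + 11176) - 320943) = 479781/(-508*269217 - 320943) = 479781/(-136762236 - 320943) = 479781/(-137083179) = 479781*(-1/137083179) = -159927/45694393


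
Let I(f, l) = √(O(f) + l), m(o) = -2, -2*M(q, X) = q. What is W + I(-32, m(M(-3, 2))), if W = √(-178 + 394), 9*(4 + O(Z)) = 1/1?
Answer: 6*√6 + I*√53/3 ≈ 14.697 + 2.4267*I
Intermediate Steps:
O(Z) = -35/9 (O(Z) = -4 + (⅑)/1 = -4 + (⅑)*1 = -4 + ⅑ = -35/9)
M(q, X) = -q/2
I(f, l) = √(-35/9 + l)
W = 6*√6 (W = √216 = 6*√6 ≈ 14.697)
W + I(-32, m(M(-3, 2))) = 6*√6 + √(-35 + 9*(-2))/3 = 6*√6 + √(-35 - 18)/3 = 6*√6 + √(-53)/3 = 6*√6 + (I*√53)/3 = 6*√6 + I*√53/3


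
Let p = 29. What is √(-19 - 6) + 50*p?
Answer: 1450 + 5*I ≈ 1450.0 + 5.0*I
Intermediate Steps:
√(-19 - 6) + 50*p = √(-19 - 6) + 50*29 = √(-25) + 1450 = 5*I + 1450 = 1450 + 5*I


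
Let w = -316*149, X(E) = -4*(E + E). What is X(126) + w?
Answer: -48092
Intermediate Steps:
X(E) = -8*E
w = -47084
X(126) + w = -8*126 - 47084 = -1008 - 47084 = -48092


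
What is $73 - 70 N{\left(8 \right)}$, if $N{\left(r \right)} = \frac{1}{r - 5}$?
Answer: $\frac{149}{3} \approx 49.667$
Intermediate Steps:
$N{\left(r \right)} = \frac{1}{-5 + r}$
$73 - 70 N{\left(8 \right)} = 73 - \frac{70}{-5 + 8} = 73 - \frac{70}{3} = \frac{149}{3}$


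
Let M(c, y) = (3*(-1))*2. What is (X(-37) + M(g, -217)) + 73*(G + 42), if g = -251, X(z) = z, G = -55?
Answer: -992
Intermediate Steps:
M(c, y) = -6 (M(c, y) = -3*2 = -6)
(X(-37) + M(g, -217)) + 73*(G + 42) = (-37 - 6) + 73*(-55 + 42) = -43 + 73*(-13) = -43 - 949 = -992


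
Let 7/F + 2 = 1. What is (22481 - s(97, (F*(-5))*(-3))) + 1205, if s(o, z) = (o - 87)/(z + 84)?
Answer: 497416/21 ≈ 23686.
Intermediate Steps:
F = -7 (F = 7/(-2 + 1) = 7/(-1) = 7*(-1) = -7)
s(o, z) = (-87 + o)/(84 + z)
(22481 - s(97, (F*(-5))*(-3))) + 1205 = (22481 - (-87 + 97)/(84 - 7*(-5)*(-3))) + 1205 = (22481 - 10/(84 + 35*(-3))) + 1205 = (22481 - 10/(84 - 105)) + 1205 = (22481 - 10/(-21)) + 1205 = (22481 - (-1)*10/21) + 1205 = (22481 - 1*(-10/21)) + 1205 = (22481 + 10/21) + 1205 = 472111/21 + 1205 = 497416/21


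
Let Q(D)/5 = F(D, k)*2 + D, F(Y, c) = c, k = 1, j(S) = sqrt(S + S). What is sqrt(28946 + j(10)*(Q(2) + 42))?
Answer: sqrt(28946 + 124*sqrt(5)) ≈ 170.95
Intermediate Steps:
j(S) = sqrt(2)*sqrt(S) (j(S) = sqrt(2*S) = sqrt(2)*sqrt(S))
Q(D) = 10 + 5*D (Q(D) = 5*(1*2 + D) = 5*(2 + D) = 10 + 5*D)
sqrt(28946 + j(10)*(Q(2) + 42)) = sqrt(28946 + (sqrt(2)*sqrt(10))*((10 + 5*2) + 42)) = sqrt(28946 + (2*sqrt(5))*((10 + 10) + 42)) = sqrt(28946 + (2*sqrt(5))*(20 + 42)) = sqrt(28946 + (2*sqrt(5))*62) = sqrt(28946 + 124*sqrt(5))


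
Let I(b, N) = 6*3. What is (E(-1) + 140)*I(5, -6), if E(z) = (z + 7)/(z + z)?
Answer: 2466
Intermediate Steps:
I(b, N) = 18
E(z) = (7 + z)/(2*z) (E(z) = (7 + z)/((2*z)) = (7 + z)*(1/(2*z)) = (7 + z)/(2*z))
(E(-1) + 140)*I(5, -6) = ((½)*(7 - 1)/(-1) + 140)*18 = ((½)*(-1)*6 + 140)*18 = (-3 + 140)*18 = 137*18 = 2466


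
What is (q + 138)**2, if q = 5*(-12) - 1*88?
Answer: 100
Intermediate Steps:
q = -148 (q = -60 - 88 = -148)
(q + 138)**2 = (-148 + 138)**2 = (-10)**2 = 100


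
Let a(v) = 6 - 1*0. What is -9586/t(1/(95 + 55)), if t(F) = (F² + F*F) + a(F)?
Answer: -107842500/67501 ≈ -1597.6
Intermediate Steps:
a(v) = 6 (a(v) = 6 + 0 = 6)
t(F) = 6 + 2*F² (t(F) = (F² + F*F) + 6 = (F² + F²) + 6 = 2*F² + 6 = 6 + 2*F²)
-9586/t(1/(95 + 55)) = -9586/(6 + 2*(1/(95 + 55))²) = -9586/(6 + 2*(1/150)²) = -9586/(6 + 2*(1/22500)) = -9586/(6 + 1/11250) = -9586/67501/11250 = -9586*11250/67501 = -107842500/67501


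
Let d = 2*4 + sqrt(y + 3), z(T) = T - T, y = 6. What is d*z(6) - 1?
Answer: -1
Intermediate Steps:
z(T) = 0
d = 11 (d = 2*4 + sqrt(6 + 3) = 8 + sqrt(9) = 8 + 3 = 11)
d*z(6) - 1 = 11*0 - 1 = 0 - 1 = -1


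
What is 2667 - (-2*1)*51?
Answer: 2769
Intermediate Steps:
2667 - (-2*1)*51 = 2667 - (-2)*51 = 2667 - 1*(-102) = 2667 + 102 = 2769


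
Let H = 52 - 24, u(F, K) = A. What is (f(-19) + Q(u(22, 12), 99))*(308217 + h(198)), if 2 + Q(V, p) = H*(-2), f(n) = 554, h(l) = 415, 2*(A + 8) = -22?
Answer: 153081472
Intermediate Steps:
A = -19 (A = -8 + (½)*(-22) = -8 - 11 = -19)
u(F, K) = -19
H = 28
Q(V, p) = -58 (Q(V, p) = -2 + 28*(-2) = -2 - 56 = -58)
(f(-19) + Q(u(22, 12), 99))*(308217 + h(198)) = (554 - 58)*(308217 + 415) = 496*308632 = 153081472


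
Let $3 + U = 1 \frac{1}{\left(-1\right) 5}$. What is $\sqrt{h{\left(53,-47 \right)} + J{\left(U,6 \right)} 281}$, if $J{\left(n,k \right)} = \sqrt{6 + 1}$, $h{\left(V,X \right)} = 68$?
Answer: $\sqrt{68 + 281 \sqrt{7}} \approx 28.486$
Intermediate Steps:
$U = - \frac{16}{5}$ ($U = -3 + 1 \frac{1}{\left(-1\right) 5} = -3 + 1 \frac{1}{-5} = -3 + 1 \left(- \frac{1}{5}\right) = -3 - \frac{1}{5} = - \frac{16}{5} \approx -3.2$)
$J{\left(n,k \right)} = \sqrt{7}$
$\sqrt{h{\left(53,-47 \right)} + J{\left(U,6 \right)} 281} = \sqrt{68 + \sqrt{7} \cdot 281} = \sqrt{68 + 281 \sqrt{7}}$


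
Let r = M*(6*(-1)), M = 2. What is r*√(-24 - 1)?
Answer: -60*I ≈ -60.0*I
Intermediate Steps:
r = -12 (r = 2*(6*(-1)) = 2*(-6) = -12)
r*√(-24 - 1) = -12*√(-24 - 1) = -60*I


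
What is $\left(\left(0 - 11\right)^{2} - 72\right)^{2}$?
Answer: $2401$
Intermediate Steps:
$\left(\left(0 - 11\right)^{2} - 72\right)^{2} = \left(\left(-11\right)^{2} - 72\right)^{2} = \left(121 - 72\right)^{2} = 49^{2} = 2401$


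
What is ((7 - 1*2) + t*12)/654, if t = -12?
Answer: -139/654 ≈ -0.21254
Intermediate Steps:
((7 - 1*2) + t*12)/654 = ((7 - 1*2) - 12*12)/654 = ((7 - 2) - 144)*(1/654) = (5 - 144)*(1/654) = -139*1/654 = -139/654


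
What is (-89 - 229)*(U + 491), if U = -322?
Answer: -53742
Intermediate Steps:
(-89 - 229)*(U + 491) = (-89 - 229)*(-322 + 491) = -318*169 = -53742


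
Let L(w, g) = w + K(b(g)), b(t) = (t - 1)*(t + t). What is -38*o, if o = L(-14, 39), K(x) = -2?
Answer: 608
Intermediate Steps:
b(t) = 2*t*(-1 + t) (b(t) = (-1 + t)*(2*t) = 2*t*(-1 + t))
L(w, g) = -2 + w (L(w, g) = w - 2 = -2 + w)
o = -16 (o = -2 - 14 = -16)
-38*o = -38*(-16) = 608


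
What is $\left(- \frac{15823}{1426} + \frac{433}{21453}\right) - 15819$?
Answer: $- \frac{484273333343}{30591978} \approx -15830.0$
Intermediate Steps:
$\left(- \frac{15823}{1426} + \frac{433}{21453}\right) - 15819 = - \frac{338833361}{30591978} - 15819 = - \frac{484273333343}{30591978}$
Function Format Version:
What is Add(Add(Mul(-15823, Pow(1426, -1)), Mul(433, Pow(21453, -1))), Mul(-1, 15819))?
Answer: Rational(-484273333343, 30591978) ≈ -15830.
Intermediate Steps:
Add(Add(Mul(-15823, Pow(1426, -1)), Mul(433, Pow(21453, -1))), Mul(-1, 15819)) = Add(Add(Mul(-15823, Rational(1, 1426)), Mul(433, Rational(1, 21453))), -15819) = Add(Add(Rational(-15823, 1426), Rational(433, 21453)), -15819) = Add(Rational(-338833361, 30591978), -15819) = Rational(-484273333343, 30591978)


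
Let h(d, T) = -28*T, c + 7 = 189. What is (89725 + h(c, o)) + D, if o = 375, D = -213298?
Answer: -134073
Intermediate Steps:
c = 182 (c = -7 + 189 = 182)
(89725 + h(c, o)) + D = (89725 - 28*375) - 213298 = (89725 - 10500) - 213298 = 79225 - 213298 = -134073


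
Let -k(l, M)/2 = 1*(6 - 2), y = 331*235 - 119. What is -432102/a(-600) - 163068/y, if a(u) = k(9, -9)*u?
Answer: -2861863361/31066400 ≈ -92.121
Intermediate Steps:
y = 77666 (y = 77785 - 119 = 77666)
k(l, M) = -8 (k(l, M) = -2*(6 - 2) = -2*4 = -8)
a(u) = -8*u
-432102/a(-600) - 163068/y = -432102/((-8*(-600))) - 163068/77666 = -432102/4800 - 163068*1/77666 = -432102*1/4800 - 81534/38833 = -72017/800 - 81534/38833 = -2861863361/31066400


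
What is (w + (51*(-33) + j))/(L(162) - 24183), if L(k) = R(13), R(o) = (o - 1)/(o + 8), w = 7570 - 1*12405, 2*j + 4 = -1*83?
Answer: 91861/338554 ≈ 0.27133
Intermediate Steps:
j = -87/2 (j = -2 + (-1*83)/2 = -2 + (½)*(-83) = -2 - 83/2 = -87/2 ≈ -43.500)
w = -4835 (w = 7570 - 12405 = -4835)
R(o) = (-1 + o)/(8 + o)
L(k) = 4/7 (L(k) = (-1 + 13)/(8 + 13) = 12/21 = (1/21)*12 = 4/7)
(w + (51*(-33) + j))/(L(162) - 24183) = (-4835 + (51*(-33) - 87/2))/(4/7 - 24183) = (-4835 + (-1683 - 87/2))/(-169277/7) = (-4835 - 3453/2)*(-7/169277) = -13123/2*(-7/169277) = 91861/338554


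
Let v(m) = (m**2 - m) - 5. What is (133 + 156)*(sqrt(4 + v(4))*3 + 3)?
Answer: 867 + 867*sqrt(11) ≈ 3742.5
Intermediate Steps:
v(m) = -5 + m**2 - m
(133 + 156)*(sqrt(4 + v(4))*3 + 3) = (133 + 156)*(sqrt(4 + (-5 + 4**2 - 1*4))*3 + 3) = 289*(sqrt(4 + (-5 + 16 - 4))*3 + 3) = 289*(sqrt(4 + 7)*3 + 3) = 289*(sqrt(11)*3 + 3) = 289*(3*sqrt(11) + 3) = 289*(3 + 3*sqrt(11)) = 867 + 867*sqrt(11)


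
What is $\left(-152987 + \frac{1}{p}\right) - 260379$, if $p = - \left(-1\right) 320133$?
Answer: $- \frac{132332097677}{320133} \approx -4.1337 \cdot 10^{5}$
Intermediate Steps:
$p = 320133$ ($p = \left(-1\right) \left(-320133\right) = 320133$)
$\left(-152987 + \frac{1}{p}\right) - 260379 = \left(-152987 + \frac{1}{320133}\right) - 260379 = - \frac{48976187270}{320133} - 260379 = - \frac{132332097677}{320133}$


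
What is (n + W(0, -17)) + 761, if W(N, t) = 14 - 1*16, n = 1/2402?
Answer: 1823119/2402 ≈ 759.00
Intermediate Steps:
n = 1/2402 ≈ 0.00041632
W(N, t) = -2 (W(N, t) = 14 - 16 = -2)
(n + W(0, -17)) + 761 = (1/2402 - 2) + 761 = -4803/2402 + 761 = 1823119/2402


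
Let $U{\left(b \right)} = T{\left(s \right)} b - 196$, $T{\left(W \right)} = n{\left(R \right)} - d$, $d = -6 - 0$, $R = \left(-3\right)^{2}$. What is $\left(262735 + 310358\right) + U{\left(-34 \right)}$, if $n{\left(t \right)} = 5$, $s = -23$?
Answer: $572523$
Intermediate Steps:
$R = 9$
$d = -6$ ($d = -6 + 0 = -6$)
$T{\left(W \right)} = 11$ ($T{\left(W \right)} = 5 - -6 = 5 + 6 = 11$)
$U{\left(b \right)} = -196 + 11 b$ ($U{\left(b \right)} = 11 b - 196 = -196 + 11 b$)
$\left(262735 + 310358\right) + U{\left(-34 \right)} = \left(262735 + 310358\right) + \left(-196 + 11 \left(-34\right)\right) = 573093 - 570 = 572523$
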